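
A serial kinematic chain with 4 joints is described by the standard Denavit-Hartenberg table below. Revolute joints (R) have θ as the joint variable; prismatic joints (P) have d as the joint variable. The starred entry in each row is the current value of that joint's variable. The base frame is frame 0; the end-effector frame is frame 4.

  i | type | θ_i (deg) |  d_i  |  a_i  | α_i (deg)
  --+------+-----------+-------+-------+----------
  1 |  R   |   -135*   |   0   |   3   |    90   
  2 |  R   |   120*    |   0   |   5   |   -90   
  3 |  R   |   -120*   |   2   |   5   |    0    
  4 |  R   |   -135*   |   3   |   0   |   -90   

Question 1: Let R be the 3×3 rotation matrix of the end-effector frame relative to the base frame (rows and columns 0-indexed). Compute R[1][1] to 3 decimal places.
-0.612

End-effector y-axis (col 1 of R) = (-0.6124,-0.6124,0.5000)
R[1][1] = -0.6124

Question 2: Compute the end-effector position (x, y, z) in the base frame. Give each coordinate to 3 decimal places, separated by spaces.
after link 1: o_1 = (-2.1213, -2.1213, 0.0000)
after link 2: o_2 = (-0.3536, -0.3536, 4.3301)
after link 3: o_3 = (-3.0746, 3.0492, 1.1651)
after link 4: o_4 = (-1.2374, 4.8863, -0.3349)

-1.237 4.886 -0.335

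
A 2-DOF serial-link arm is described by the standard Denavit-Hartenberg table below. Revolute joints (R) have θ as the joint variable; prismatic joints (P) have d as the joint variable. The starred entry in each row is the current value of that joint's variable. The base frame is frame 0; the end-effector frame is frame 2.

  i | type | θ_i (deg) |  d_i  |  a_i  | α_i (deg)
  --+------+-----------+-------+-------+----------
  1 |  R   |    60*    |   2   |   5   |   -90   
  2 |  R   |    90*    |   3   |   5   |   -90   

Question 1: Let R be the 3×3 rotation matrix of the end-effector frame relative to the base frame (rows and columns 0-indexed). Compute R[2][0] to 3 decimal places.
-1.000

End-effector x-axis (col 0 of R) = (-0.0000,0.0000,-1.0000)
R[2][0] = -1.0000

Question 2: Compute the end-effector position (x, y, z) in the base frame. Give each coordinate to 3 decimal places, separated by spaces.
-0.098 5.830 -3.000

after link 1: o_1 = (2.5000, 4.3301, 2.0000)
after link 2: o_2 = (-0.0981, 5.8301, -3.0000)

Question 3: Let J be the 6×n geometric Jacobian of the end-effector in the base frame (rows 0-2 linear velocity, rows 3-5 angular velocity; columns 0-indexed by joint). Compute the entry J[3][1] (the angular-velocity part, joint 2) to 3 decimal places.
-0.866

axis z_1 = (-0.8660,0.5000,0.0000); lever o_n−o_1 = (-2.5981,1.5000,-5.0000)
cross product → J_v[:, 1] = (-2.5000,-4.3301,-0.0000)
J_ω[:, 1] = z_1
entry J[3][1] = -0.8660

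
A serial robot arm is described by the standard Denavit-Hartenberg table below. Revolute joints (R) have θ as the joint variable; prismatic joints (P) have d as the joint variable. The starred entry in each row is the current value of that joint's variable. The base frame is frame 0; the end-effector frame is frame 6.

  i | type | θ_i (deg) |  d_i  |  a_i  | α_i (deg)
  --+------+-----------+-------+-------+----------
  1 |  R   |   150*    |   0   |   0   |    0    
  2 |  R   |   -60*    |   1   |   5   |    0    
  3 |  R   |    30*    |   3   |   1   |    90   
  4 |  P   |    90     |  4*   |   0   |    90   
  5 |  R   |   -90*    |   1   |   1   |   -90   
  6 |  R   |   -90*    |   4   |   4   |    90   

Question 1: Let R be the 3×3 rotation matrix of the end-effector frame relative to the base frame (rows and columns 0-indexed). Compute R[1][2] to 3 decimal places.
0.500

End-effector z-axis (col 2 of R) = (0.8660,0.5000,0.0000)
R[1][2] = 0.5000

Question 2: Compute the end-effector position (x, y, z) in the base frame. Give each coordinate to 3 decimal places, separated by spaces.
-0.402 11.696 8.000

after link 1: o_1 = (0.0000, 0.0000, 0.0000)
after link 2: o_2 = (-0.0000, 5.0000, 1.0000)
after link 3: o_3 = (-0.5000, 5.8660, 4.0000)
after link 4: o_4 = (2.9641, 7.8660, 4.0000)
after link 5: o_5 = (1.5981, 8.2321, 4.0000)
after link 6: o_6 = (-0.4019, 11.6962, 8.0000)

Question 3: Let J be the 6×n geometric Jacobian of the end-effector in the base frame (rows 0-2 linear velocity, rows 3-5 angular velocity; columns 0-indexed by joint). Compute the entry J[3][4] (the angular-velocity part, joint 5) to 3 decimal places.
-0.500

axis z_4 = (-0.5000,0.8660,-0.0000); lever o_n−o_4 = (-3.3660,3.8301,4.0000)
cross product → J_v[:, 4] = (3.4641,2.0000,1.0000)
J_ω[:, 4] = z_4
entry J[3][4] = -0.5000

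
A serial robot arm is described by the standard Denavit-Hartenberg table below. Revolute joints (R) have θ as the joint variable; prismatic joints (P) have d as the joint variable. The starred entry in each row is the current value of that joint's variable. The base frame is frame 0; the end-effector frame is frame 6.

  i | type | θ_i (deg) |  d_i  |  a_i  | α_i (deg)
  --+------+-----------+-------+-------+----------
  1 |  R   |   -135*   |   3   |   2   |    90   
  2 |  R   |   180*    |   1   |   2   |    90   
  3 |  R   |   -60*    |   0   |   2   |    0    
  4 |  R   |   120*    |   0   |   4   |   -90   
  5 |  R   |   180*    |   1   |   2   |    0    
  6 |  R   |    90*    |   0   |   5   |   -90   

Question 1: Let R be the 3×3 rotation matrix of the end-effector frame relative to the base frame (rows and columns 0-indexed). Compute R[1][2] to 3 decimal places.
0.966

End-effector z-axis (col 2 of R) = (-0.2588,0.9659,0.0000)
R[1][2] = 0.9659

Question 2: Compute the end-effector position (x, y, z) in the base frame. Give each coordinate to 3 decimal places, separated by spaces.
-0.259 1.863 8.000

after link 1: o_1 = (-1.4142, -1.4142, 3.0000)
after link 2: o_2 = (-0.7071, 0.7071, 3.0000)
after link 3: o_3 = (1.2247, 0.1895, 3.0000)
after link 4: o_4 = (0.1895, 4.0532, 3.0000)
after link 5: o_5 = (-0.2588, 1.8625, 3.0000)
after link 6: o_6 = (-0.2588, 1.8625, 8.0000)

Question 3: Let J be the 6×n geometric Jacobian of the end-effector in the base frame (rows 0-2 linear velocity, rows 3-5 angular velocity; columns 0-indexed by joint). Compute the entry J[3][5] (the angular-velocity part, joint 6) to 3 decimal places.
-0.966

axis z_5 = (-0.9659,-0.2588,-0.0000); lever o_n−o_5 = (0.0000,-0.0000,5.0000)
cross product → J_v[:, 5] = (-1.2941,4.8296,0.0000)
J_ω[:, 5] = z_5
entry J[3][5] = -0.9659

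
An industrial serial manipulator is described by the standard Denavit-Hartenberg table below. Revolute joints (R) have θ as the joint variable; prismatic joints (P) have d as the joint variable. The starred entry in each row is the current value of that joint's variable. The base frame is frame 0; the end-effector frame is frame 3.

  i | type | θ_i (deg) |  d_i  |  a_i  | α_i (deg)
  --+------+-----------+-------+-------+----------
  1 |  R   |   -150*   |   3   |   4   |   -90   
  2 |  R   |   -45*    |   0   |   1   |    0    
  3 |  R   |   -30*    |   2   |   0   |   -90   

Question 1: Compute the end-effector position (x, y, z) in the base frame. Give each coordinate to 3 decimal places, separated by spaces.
-3.076 -4.086 3.707

after link 1: o_1 = (-3.4641, -2.0000, 3.0000)
after link 2: o_2 = (-4.0765, -2.3536, 3.7071)
after link 3: o_3 = (-3.0765, -4.0856, 3.7071)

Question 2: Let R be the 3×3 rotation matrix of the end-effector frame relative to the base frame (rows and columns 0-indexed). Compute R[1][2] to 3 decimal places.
End-effector z-axis (col 2 of R) = (-0.8365,-0.4830,-0.2588)
R[1][2] = -0.4830

-0.483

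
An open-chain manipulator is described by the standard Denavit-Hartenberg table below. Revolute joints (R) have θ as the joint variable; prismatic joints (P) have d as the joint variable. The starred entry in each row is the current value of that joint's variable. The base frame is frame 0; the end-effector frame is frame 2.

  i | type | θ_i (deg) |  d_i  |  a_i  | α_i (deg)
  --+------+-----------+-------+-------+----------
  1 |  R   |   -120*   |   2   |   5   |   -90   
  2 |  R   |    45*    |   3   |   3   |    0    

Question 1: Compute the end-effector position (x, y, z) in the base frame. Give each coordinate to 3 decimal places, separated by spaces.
after link 1: o_1 = (-2.5000, -4.3301, 2.0000)
after link 2: o_2 = (-0.9626, -7.6672, -0.1213)

-0.963 -7.667 -0.121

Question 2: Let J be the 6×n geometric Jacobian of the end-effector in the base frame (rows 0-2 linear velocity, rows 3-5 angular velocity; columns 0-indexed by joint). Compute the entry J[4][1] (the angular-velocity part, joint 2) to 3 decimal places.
axis z_1 = (0.8660,-0.5000,0.0000); lever o_n−o_1 = (1.5374,-3.3371,-2.1213)
cross product → J_v[:, 1] = (1.0607,1.8371,-2.1213)
J_ω[:, 1] = z_1
entry J[4][1] = -0.5000

-0.500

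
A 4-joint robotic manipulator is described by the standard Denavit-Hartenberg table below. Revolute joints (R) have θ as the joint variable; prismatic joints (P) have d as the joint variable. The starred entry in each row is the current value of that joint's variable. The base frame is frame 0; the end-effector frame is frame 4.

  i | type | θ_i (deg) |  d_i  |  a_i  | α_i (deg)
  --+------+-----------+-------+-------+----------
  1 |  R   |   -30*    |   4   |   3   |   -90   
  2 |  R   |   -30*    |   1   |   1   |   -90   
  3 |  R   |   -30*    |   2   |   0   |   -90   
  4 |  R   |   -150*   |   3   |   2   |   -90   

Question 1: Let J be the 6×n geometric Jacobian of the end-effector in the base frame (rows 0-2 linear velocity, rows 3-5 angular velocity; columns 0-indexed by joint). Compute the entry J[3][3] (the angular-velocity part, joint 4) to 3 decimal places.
axis z_3 = (-0.0580,-0.9665,0.2500); lever o_n−o_3 = (-1.2990,-3.2500,-0.8660)
cross product → J_v[:, 3] = (1.6495,-0.3750,-1.0670)
J_ω[:, 3] = z_3
entry J[3][3] = -0.0580

-0.058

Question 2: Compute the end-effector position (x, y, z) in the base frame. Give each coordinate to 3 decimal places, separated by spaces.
3.415 -4.817 1.902

after link 1: o_1 = (2.5981, -1.5000, 4.0000)
after link 2: o_2 = (3.8481, -1.0670, 4.5000)
after link 3: o_3 = (4.7141, -1.5670, 2.7679)
after link 4: o_4 = (3.4151, -4.8170, 1.9019)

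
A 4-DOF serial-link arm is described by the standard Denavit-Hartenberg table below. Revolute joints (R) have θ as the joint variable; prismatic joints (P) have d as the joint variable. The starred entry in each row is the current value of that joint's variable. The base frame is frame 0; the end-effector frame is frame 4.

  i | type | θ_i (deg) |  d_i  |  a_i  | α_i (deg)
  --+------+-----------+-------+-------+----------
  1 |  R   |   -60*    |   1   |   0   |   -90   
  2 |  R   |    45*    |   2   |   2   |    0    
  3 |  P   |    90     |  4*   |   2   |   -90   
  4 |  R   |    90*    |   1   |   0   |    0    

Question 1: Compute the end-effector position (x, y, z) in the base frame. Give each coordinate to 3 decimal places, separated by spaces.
4.843 3.612 -1.121

after link 1: o_1 = (0.0000, 0.0000, 1.0000)
after link 2: o_2 = (2.4392, -0.2247, -0.4142)
after link 3: o_3 = (5.1962, 3.0000, -1.8284)
after link 4: o_4 = (4.8426, 3.6124, -1.1213)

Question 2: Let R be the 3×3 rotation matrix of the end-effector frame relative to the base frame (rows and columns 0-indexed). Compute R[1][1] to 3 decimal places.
End-effector y-axis (col 1 of R) = (0.3536,-0.6124,0.7071)
R[1][1] = -0.6124

-0.612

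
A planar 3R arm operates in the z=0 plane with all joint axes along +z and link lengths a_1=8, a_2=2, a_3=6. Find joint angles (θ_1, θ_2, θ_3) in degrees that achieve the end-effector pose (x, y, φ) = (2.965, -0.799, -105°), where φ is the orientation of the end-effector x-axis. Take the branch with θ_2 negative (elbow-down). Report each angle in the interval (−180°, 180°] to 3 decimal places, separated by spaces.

60.001 -134.989 -30.013

wrist centre = target − a_3·(cos φ, sin φ) = (4.5179, 4.9966)
cos θ_2 = (45.3771−8²−2²)/(2·8·2) = -0.7070; θ_2 = -134.9885° (elbow-down)
β = atan2(4.9966,4.5179) = 47.8799°; ψ = atan2(-1.4145,6.5861) = -12.1213°
θ_1 = β − ψ = 60.0013°
θ_3 = φ − θ_1 − θ_2 = -30.0127° (wrapped to (-180°,180°])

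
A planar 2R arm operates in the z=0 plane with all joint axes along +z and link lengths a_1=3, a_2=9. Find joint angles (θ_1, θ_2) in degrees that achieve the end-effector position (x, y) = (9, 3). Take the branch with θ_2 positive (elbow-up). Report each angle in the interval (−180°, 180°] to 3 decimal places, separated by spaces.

cos θ_2 = (90.0000−3²−9²)/(2·3·9) = 0.0000; θ_2 = 90.0000° (elbow-up)
β = atan2(3.0000,9.0000) = 18.4349°; ψ = atan2(9.0000,3.0000) = 71.5651°
θ_1 = β − ψ = -53.1301°

-53.130 90.000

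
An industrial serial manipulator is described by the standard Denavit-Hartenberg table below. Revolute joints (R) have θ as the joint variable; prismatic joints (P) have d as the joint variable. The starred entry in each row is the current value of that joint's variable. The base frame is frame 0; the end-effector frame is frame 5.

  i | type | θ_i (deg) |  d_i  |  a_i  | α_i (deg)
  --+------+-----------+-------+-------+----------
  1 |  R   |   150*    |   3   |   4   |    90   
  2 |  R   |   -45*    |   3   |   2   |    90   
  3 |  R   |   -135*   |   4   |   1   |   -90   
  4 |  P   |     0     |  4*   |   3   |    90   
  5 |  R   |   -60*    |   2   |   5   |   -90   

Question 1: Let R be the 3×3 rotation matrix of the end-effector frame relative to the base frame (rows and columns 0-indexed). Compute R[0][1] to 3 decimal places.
-0.612

End-effector y-axis (col 1 of R) = (-0.6124,0.3536,0.7071)
R[0][1] = -0.6124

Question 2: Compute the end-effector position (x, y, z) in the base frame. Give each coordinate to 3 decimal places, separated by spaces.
1.262 -2.302 0.758

after link 1: o_1 = (-3.4641, 2.0000, 3.0000)
after link 2: o_2 = (-3.1888, 5.3052, 1.5858)
after link 3: o_3 = (-0.6599, 3.0286, -0.7426)
after link 4: o_4 = (-3.5678, -1.0080, -1.2426)
after link 5: o_5 = (1.2615, -2.3019, 0.7582)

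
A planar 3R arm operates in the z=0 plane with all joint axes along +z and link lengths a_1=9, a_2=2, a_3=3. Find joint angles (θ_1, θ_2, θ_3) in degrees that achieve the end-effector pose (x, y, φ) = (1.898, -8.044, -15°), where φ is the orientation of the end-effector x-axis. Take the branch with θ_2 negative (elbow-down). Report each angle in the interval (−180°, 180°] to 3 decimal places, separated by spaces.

wrist centre = target − a_3·(cos φ, sin φ) = (-0.9998, -7.2675)
cos θ_2 = (53.8167−9²−2²)/(2·9·2) = -0.8662; θ_2 = -150.0202° (elbow-down)
β = atan2(-7.2675,-0.9998) = -97.8329°; ψ = atan2(-0.9994,7.2676) = -7.8298°
θ_1 = β − ψ = -90.0031°
θ_3 = φ − θ_1 − θ_2 = -134.9767° (wrapped to (-180°,180°])

-90.003 -150.020 -134.977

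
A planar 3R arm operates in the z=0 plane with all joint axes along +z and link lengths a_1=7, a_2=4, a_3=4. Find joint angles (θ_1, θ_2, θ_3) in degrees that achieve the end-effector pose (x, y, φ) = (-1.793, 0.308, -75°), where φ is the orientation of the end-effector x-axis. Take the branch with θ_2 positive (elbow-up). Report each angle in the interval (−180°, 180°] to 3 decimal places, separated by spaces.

89.998 135.000 60.003

wrist centre = target − a_3·(cos φ, sin φ) = (-2.8283, 4.1717)
cos θ_2 = (25.4023−7²−4²)/(2·7·4) = -0.7071; θ_2 = 134.9997° (elbow-up)
β = atan2(4.1717,-2.8283) = 124.1360°; ψ = atan2(2.8284,4.1716) = 34.1383°
θ_1 = β − ψ = 89.9977°
θ_3 = φ − θ_1 − θ_2 = 60.0026° (wrapped to (-180°,180°])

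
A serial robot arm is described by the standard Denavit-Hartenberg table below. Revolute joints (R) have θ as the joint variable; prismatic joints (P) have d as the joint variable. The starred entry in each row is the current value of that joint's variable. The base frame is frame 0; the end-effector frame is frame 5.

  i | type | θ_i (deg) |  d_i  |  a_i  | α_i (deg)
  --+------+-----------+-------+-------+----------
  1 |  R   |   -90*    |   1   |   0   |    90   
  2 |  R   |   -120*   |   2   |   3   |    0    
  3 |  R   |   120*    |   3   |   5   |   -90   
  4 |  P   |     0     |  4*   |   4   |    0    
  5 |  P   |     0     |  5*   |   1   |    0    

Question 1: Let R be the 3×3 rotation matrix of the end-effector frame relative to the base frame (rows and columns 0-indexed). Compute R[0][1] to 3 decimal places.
End-effector y-axis (col 1 of R) = (1.0000,0.0000,-0.0000)
R[0][1] = 1.0000

1.000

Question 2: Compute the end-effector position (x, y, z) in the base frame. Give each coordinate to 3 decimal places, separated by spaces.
after link 1: o_1 = (0.0000, 0.0000, 1.0000)
after link 2: o_2 = (-2.0000, 1.5000, -1.5981)
after link 3: o_3 = (-5.0000, -3.5000, -1.5981)
after link 4: o_4 = (-5.0000, -7.5000, 2.4019)
after link 5: o_5 = (-5.0000, -8.5000, 7.4019)

-5.000 -8.500 7.402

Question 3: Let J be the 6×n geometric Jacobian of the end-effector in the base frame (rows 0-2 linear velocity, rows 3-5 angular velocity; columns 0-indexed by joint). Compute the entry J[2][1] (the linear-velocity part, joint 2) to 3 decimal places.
axis z_1 = (-1.0000,-0.0000,0.0000); lever o_n−o_1 = (-5.0000,-8.5000,6.4019)
cross product → J_v[:, 1] = (0.0000,6.4019,8.5000)
J_ω[:, 1] = z_1
entry J[2][1] = 8.5000

8.500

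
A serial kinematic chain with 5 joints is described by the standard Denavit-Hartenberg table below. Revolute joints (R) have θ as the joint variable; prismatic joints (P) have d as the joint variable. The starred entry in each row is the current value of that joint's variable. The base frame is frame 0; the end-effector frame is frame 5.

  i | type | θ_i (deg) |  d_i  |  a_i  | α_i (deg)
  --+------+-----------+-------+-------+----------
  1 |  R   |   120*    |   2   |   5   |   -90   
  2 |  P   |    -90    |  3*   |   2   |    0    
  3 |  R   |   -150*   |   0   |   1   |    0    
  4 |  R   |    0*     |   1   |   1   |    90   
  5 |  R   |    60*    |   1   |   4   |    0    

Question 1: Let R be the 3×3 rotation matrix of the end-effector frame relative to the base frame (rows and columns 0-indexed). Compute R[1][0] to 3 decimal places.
End-effector x-axis (col 0 of R) = (-0.6250,-0.6495,-0.4330)
R[1][0] = -0.6495

-0.650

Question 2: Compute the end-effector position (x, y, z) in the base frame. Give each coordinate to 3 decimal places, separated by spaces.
-8.397 -0.384 0.036

after link 1: o_1 = (-2.5000, 4.3301, 2.0000)
after link 2: o_2 = (-5.0981, 2.8301, 4.0000)
after link 3: o_3 = (-4.8481, 2.3971, 3.1340)
after link 4: o_4 = (-5.4641, 1.4641, 2.2679)
after link 5: o_5 = (-8.3971, -0.3840, 0.0359)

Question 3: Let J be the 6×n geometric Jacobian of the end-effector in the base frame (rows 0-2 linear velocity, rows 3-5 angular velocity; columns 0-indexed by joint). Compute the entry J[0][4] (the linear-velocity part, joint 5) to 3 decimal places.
axis z_4 = (-0.4330,0.7500,-0.5000); lever o_n−o_4 = (-2.9330,-1.8481,-2.2321)
cross product → J_v[:, 4] = (-2.5981,0.5000,3.0000)
J_ω[:, 4] = z_4
entry J[0][4] = -2.5981

-2.598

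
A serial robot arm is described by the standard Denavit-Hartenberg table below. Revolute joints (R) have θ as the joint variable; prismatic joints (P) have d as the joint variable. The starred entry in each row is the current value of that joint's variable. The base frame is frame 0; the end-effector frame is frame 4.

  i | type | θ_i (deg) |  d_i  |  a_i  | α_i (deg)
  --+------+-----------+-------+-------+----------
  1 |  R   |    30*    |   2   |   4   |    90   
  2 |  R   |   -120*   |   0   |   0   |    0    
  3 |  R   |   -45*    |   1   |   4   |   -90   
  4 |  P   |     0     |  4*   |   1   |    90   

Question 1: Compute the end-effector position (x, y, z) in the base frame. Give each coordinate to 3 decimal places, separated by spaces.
after link 1: o_1 = (3.4641, 2.0000, 2.0000)
after link 2: o_2 = (3.4641, 2.0000, 2.0000)
after link 3: o_3 = (0.6180, -0.7979, 0.9647)
after link 4: o_4 = (0.6781, -0.7632, -3.1578)

0.678 -0.763 -3.158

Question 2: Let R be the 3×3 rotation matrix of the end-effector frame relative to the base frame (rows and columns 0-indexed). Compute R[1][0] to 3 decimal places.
End-effector x-axis (col 0 of R) = (-0.8365,-0.4830,-0.2588)
R[1][0] = -0.4830

-0.483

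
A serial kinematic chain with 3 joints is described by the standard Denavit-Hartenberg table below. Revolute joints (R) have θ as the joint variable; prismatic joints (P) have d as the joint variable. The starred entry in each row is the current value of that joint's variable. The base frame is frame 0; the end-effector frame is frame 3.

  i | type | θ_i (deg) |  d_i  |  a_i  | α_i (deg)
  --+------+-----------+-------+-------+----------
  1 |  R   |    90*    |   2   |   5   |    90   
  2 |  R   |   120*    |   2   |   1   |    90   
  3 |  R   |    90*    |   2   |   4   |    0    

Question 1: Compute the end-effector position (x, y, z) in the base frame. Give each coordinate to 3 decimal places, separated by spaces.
6.000 6.232 3.866

after link 1: o_1 = (0.0000, 5.0000, 2.0000)
after link 2: o_2 = (2.0000, 4.5000, 2.8660)
after link 3: o_3 = (6.0000, 6.2321, 3.8660)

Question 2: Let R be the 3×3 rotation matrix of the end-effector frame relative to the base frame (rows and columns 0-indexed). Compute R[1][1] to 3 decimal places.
End-effector y-axis (col 1 of R) = (0.0000,0.5000,-0.8660)
R[1][1] = 0.5000

0.500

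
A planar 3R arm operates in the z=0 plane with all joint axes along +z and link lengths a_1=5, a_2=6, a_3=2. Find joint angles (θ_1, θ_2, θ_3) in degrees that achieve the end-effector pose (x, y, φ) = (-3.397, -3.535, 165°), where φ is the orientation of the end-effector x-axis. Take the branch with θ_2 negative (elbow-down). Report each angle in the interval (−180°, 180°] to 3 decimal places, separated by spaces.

-29.994 -135.004 -30.001

wrist centre = target − a_3·(cos φ, sin φ) = (-1.4651, -4.0526)
cos θ_2 = (18.5705−5²−6²)/(2·5·6) = -0.7072; θ_2 = -135.0041° (elbow-down)
β = atan2(-4.0526,-1.4651) = -109.8764°; ψ = atan2(-4.2423,0.7571) = -79.8820°
θ_1 = β − ψ = -29.9945°
θ_3 = φ − θ_1 − θ_2 = -30.0014° (wrapped to (-180°,180°])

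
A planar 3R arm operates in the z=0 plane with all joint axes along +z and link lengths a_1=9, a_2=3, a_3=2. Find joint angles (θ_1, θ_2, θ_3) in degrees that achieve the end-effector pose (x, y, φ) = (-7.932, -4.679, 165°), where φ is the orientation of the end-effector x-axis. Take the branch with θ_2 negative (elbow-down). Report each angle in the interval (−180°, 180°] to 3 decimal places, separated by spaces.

-119.997 -119.992 44.989

wrist centre = target − a_3·(cos φ, sin φ) = (-6.0001, -5.1966)
cos θ_2 = (63.0068−9²−3²)/(2·9·3) = -0.4999; θ_2 = -119.9916° (elbow-down)
β = atan2(-5.1966,-6.0001) = -139.1047°; ψ = atan2(-2.5983,7.5004) = -19.1072°
θ_1 = β − ψ = -119.9975°
θ_3 = φ − θ_1 − θ_2 = 44.9891° (wrapped to (-180°,180°])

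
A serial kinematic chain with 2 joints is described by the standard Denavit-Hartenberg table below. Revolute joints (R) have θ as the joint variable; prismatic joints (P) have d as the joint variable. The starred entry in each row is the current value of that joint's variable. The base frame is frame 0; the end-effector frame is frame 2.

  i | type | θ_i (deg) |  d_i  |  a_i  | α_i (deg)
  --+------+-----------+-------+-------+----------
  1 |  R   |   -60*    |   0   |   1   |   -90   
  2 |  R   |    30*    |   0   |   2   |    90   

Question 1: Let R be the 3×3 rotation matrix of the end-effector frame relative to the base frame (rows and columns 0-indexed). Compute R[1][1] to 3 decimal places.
End-effector y-axis (col 1 of R) = (0.8660,0.5000,0.0000)
R[1][1] = 0.5000

0.500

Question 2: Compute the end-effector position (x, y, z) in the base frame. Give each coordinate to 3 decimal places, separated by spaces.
1.366 -2.366 -1.000

after link 1: o_1 = (0.5000, -0.8660, 0.0000)
after link 2: o_2 = (1.3660, -2.3660, -1.0000)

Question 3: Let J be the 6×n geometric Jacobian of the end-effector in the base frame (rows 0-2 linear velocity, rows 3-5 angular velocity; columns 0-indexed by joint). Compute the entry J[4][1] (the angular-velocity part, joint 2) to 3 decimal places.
0.500

axis z_1 = (0.8660,0.5000,0.0000); lever o_n−o_1 = (0.8660,-1.5000,-1.0000)
cross product → J_v[:, 1] = (-0.5000,0.8660,-1.7321)
J_ω[:, 1] = z_1
entry J[4][1] = 0.5000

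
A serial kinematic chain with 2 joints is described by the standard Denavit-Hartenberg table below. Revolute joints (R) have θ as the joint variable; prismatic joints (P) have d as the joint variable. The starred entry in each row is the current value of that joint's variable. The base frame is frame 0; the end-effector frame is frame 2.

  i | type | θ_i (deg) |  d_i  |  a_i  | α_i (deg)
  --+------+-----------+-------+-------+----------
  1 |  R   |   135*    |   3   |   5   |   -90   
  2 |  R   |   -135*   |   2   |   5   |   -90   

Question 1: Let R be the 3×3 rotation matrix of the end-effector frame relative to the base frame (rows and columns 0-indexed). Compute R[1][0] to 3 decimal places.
End-effector x-axis (col 0 of R) = (0.5000,-0.5000,0.7071)
R[1][0] = -0.5000

-0.500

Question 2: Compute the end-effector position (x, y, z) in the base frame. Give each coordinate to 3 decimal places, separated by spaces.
after link 1: o_1 = (-3.5355, 3.5355, 3.0000)
after link 2: o_2 = (-2.4497, -0.3787, 6.5355)

-2.450 -0.379 6.536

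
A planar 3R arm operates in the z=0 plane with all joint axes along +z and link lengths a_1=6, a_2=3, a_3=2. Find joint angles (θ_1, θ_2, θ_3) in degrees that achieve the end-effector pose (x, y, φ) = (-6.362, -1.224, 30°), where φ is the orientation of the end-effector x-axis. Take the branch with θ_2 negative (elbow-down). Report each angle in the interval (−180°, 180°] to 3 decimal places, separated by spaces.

wrist centre = target − a_3·(cos φ, sin φ) = (-8.0941, -2.2240)
cos θ_2 = (70.4598−6²−3²)/(2·6·3) = 0.7072; θ_2 = -44.9910° (elbow-down)
β = atan2(-2.2240,-8.0941) = -164.6360°; ψ = atan2(-2.1210,8.1217) = -14.6360°
θ_1 = β − ψ = -150.0000°
θ_3 = φ − θ_1 − θ_2 = -135.0090° (wrapped to (-180°,180°])

-150.000 -44.991 -135.009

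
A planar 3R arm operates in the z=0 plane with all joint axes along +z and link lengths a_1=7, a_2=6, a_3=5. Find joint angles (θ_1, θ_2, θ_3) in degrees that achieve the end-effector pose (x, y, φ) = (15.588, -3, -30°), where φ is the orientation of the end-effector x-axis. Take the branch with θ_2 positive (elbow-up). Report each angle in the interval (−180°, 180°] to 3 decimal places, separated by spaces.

wrist centre = target − a_3·(cos φ, sin φ) = (11.2579, -0.5000)
cos θ_2 = (126.9897−7²−6²)/(2·7·6) = 0.4999; θ_2 = 60.0081° (elbow-up)
β = atan2(-0.5000,11.2579) = -2.5430°; ψ = atan2(5.1966,9.9993) = 27.4607°
θ_1 = β − ψ = -30.0037°
θ_3 = φ − θ_1 − θ_2 = -60.0044° (wrapped to (-180°,180°])

-30.004 60.008 -60.004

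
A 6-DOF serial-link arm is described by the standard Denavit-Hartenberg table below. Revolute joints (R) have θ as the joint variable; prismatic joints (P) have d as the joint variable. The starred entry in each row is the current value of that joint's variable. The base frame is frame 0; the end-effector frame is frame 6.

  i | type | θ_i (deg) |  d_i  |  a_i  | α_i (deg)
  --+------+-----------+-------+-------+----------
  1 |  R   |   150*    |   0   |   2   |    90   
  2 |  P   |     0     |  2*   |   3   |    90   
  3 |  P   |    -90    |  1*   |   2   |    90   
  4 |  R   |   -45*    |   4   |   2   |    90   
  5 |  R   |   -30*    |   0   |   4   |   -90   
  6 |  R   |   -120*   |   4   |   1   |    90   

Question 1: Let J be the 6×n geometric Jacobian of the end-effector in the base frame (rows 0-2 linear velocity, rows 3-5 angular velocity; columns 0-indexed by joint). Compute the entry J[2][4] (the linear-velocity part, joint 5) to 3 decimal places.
-1.212

axis z_4 = (0.3536,0.6124,0.7071); lever o_n−o_4 = (0.0119,-3.4076,4.1699)
cross product → J_v[:, 4] = (4.9631,-1.4659,-1.2121)
J_ω[:, 4] = z_4
entry J[2][4] = -1.2121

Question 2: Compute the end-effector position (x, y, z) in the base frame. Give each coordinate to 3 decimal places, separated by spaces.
after link 1: o_1 = (-1.7321, 1.0000, 0.0000)
after link 2: o_2 = (-3.3301, 4.2321, 0.0000)
after link 3: o_3 = (-4.3301, 2.5000, -1.0000)
after link 4: o_4 = (-1.5731, -0.7247, 0.4142)
after link 5: o_5 = (-4.5299, -1.8461, 2.8637)
after link 6: o_6 = (-1.5612, -4.1324, 4.5841)

-1.561 -4.132 4.584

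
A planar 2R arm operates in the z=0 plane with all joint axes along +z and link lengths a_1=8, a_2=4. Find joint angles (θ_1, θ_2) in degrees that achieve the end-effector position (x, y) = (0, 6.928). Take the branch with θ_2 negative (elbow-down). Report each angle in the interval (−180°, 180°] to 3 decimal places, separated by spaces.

120.000 -120.003

cos θ_2 = (47.9972−8²−4²)/(2·8·4) = -0.5000; θ_2 = -120.0029° (elbow-down)
β = atan2(6.9280,0.0000) = 90.0000°; ψ = atan2(-3.4640,5.9998) = -30.0000°
θ_1 = β − ψ = 120.0000°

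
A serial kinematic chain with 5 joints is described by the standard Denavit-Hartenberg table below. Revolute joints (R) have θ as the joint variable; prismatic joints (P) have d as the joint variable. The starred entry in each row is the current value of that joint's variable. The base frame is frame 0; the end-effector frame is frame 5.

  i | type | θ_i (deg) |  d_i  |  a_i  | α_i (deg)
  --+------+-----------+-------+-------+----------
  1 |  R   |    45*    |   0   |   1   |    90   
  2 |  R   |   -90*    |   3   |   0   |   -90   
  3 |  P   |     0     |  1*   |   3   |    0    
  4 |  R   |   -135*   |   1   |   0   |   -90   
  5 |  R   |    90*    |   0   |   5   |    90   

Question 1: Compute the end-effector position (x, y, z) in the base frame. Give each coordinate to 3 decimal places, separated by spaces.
0.707 -3.536 -3.000

after link 1: o_1 = (0.7071, 0.7071, 0.0000)
after link 2: o_2 = (2.8284, -1.4142, 0.0000)
after link 3: o_3 = (3.5355, -0.7071, -3.0000)
after link 4: o_4 = (4.2426, -0.0000, -3.0000)
after link 5: o_5 = (0.7071, -3.5355, -3.0000)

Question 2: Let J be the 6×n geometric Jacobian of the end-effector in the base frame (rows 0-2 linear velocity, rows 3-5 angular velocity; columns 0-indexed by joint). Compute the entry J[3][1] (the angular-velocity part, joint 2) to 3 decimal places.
axis z_1 = (0.7071,-0.7071,0.0000); lever o_n−o_1 = (0.0000,-4.2426,-3.0000)
cross product → J_v[:, 1] = (2.1213,2.1213,-3.0000)
J_ω[:, 1] = z_1
entry J[3][1] = 0.7071

0.707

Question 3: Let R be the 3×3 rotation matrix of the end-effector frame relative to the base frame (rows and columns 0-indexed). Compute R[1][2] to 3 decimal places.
End-effector z-axis (col 2 of R) = (0.5000,-0.5000,0.7071)
R[1][2] = -0.5000

-0.500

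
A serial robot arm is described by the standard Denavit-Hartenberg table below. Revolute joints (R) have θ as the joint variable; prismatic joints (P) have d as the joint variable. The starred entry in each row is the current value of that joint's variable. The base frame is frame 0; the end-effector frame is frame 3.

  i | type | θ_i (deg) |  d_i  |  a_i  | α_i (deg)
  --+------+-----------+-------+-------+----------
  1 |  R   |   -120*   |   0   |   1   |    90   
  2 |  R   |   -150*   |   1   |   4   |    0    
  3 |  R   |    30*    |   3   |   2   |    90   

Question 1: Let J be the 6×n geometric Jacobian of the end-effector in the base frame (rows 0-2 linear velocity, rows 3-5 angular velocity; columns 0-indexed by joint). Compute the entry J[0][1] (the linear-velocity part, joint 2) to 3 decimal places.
axis z_1 = (-0.8660,0.5000,0.0000); lever o_n−o_1 = (-1.2321,5.8660,-3.7321)
cross product → J_v[:, 1] = (-1.8660,-3.2321,-4.4641)
J_ω[:, 1] = z_1
entry J[0][1] = -1.8660

-1.866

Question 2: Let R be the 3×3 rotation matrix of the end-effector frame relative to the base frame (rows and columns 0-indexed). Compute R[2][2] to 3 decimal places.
End-effector z-axis (col 2 of R) = (0.4330,0.7500,0.5000)
R[2][2] = 0.5000

0.500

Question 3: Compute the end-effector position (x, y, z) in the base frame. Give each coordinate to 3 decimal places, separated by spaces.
after link 1: o_1 = (-0.5000, -0.8660, 0.0000)
after link 2: o_2 = (0.3660, 2.6340, -2.0000)
after link 3: o_3 = (-1.7321, 5.0000, -3.7321)

-1.732 5.000 -3.732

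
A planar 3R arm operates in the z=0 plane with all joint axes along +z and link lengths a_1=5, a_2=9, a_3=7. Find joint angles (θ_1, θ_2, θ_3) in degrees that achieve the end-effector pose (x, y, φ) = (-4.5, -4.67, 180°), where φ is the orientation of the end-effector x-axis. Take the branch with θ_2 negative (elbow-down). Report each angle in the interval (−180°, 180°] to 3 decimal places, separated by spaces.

59.997 -149.998 -89.999

wrist centre = target − a_3·(cos φ, sin φ) = (2.5000, -4.6700)
cos θ_2 = (28.0589−5²−9²)/(2·5·9) = -0.8660; θ_2 = -149.9985° (elbow-down)
β = atan2(-4.6700,2.5000) = -61.8384°; ψ = atan2(-4.5002,-2.7941) = -121.8355°
θ_1 = β − ψ = 59.9971°
θ_3 = φ − θ_1 − θ_2 = -89.9986° (wrapped to (-180°,180°])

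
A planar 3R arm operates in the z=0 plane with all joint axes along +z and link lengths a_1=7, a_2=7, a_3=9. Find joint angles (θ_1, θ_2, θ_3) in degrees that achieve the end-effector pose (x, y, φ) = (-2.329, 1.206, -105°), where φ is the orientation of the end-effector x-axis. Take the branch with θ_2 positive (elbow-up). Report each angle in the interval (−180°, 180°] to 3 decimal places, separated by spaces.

44.997 90.002 120.001

wrist centre = target − a_3·(cos φ, sin φ) = (0.0004, 9.8993)
cos θ_2 = (97.9968−7²−7²)/(2·7·7) = -0.0000; θ_2 = 90.0019° (elbow-up)
β = atan2(9.8993,0.0004) = 89.9979°; ψ = atan2(7.0000,6.9998) = 45.0009°
θ_1 = β − ψ = 44.9969°
θ_3 = φ − θ_1 − θ_2 = 120.0012° (wrapped to (-180°,180°])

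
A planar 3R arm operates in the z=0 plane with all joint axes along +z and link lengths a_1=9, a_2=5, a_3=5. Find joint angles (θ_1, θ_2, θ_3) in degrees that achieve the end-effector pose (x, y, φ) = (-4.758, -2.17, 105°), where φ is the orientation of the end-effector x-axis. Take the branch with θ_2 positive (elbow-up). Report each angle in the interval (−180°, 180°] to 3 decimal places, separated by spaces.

-150.000 120.005 134.995

wrist centre = target − a_3·(cos φ, sin φ) = (-3.4639, -6.9996)
cos θ_2 = (60.9934−9²−5²)/(2·9·5) = -0.5001; θ_2 = 120.0048° (elbow-up)
β = atan2(-6.9996,-3.4639) = -116.3294°; ψ = atan2(4.3299,6.4996) = 33.6707°
θ_1 = β − ψ = -150.0001°
θ_3 = φ − θ_1 − θ_2 = 134.9953° (wrapped to (-180°,180°])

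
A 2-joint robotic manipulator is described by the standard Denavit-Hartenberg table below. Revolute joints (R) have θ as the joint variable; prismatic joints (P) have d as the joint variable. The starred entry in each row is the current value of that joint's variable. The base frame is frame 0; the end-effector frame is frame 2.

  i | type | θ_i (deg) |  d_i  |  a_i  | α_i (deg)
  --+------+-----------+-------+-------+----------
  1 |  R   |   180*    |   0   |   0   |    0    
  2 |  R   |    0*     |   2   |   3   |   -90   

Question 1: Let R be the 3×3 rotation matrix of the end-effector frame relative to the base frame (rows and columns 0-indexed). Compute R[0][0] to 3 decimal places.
-1.000

End-effector x-axis (col 0 of R) = (-1.0000,0.0000,0.0000)
R[0][0] = -1.0000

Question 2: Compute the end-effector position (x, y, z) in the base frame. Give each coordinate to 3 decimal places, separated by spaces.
after link 1: o_1 = (0.0000, 0.0000, 0.0000)
after link 2: o_2 = (-3.0000, 0.0000, 2.0000)

-3.000 0.000 2.000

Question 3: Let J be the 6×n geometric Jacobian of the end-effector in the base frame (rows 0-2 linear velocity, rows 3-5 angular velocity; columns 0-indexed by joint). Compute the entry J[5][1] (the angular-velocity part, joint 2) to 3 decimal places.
axis z_1 = (0.0000,0.0000,1.0000); lever o_n−o_1 = (-3.0000,0.0000,2.0000)
cross product → J_v[:, 1] = (-0.0000,-3.0000,0.0000)
J_ω[:, 1] = z_1
entry J[5][1] = 1.0000

1.000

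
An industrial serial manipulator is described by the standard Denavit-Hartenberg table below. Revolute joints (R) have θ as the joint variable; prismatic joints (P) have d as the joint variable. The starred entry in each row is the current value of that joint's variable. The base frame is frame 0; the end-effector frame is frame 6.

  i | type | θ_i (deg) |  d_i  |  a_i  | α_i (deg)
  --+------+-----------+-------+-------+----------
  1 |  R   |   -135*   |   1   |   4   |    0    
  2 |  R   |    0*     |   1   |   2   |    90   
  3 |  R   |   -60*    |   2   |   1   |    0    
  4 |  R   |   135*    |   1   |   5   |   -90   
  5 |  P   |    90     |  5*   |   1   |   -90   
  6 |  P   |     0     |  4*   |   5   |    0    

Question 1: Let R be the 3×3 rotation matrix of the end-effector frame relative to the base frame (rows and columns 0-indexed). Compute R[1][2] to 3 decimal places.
0.183

End-effector z-axis (col 2 of R) = (0.1830,0.1830,-0.9659)
R[1][2] = 0.1830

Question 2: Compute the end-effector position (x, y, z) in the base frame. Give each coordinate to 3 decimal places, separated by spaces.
after link 1: o_1 = (-2.8284, -2.8284, 1.0000)
after link 2: o_2 = (-4.2426, -4.2426, 2.0000)
after link 3: o_3 = (-6.0104, -3.1820, 1.1340)
after link 4: o_4 = (-7.6326, -3.3899, 5.9636)
after link 5: o_5 = (-3.5104, -0.6820, 7.2577)
after link 6: o_6 = (0.7572, -3.4855, 3.3940)

0.757 -3.485 3.394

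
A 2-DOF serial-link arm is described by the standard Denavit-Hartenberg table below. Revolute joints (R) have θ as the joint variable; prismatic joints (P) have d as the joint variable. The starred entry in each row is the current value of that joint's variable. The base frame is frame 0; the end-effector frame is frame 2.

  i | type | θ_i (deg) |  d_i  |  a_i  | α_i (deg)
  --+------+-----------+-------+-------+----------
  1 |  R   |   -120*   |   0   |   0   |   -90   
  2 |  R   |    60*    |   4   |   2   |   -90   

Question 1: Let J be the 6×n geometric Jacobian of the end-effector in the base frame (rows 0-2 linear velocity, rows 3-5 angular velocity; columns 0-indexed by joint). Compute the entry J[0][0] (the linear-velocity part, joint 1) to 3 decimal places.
2.866

axis z_0 = ẑ; lever o_n−o_0 = (2.9641,-2.8660,-1.7321)
cross product → J_v[:, 0] = (2.8660,2.9641,-0.0000)
J_ω[:, 0] = z_0
entry J[0][0] = 2.8660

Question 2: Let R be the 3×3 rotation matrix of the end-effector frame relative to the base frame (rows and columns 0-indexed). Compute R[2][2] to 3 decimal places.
-0.500

End-effector z-axis (col 2 of R) = (0.4330,0.7500,-0.5000)
R[2][2] = -0.5000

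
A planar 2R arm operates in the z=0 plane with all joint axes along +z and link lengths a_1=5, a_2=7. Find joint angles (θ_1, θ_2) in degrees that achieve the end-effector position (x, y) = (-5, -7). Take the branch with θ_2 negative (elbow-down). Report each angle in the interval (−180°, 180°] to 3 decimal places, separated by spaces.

cos θ_2 = (74.0000−5²−7²)/(2·5·7) = 0.0000; θ_2 = -90.0000° (elbow-down)
β = atan2(-7.0000,-5.0000) = -125.5377°; ψ = atan2(-7.0000,5.0000) = -54.4623°
θ_1 = β − ψ = -71.0754°

-71.075 -90.000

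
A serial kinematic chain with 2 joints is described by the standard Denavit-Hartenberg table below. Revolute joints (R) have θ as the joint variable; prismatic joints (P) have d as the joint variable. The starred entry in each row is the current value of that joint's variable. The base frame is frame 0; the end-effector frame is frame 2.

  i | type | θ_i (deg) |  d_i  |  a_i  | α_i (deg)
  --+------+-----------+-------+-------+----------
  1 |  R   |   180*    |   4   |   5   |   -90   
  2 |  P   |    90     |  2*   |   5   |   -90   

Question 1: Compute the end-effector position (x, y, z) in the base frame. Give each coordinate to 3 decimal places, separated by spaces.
-5.000 -2.000 -1.000

after link 1: o_1 = (-5.0000, 0.0000, 4.0000)
after link 2: o_2 = (-5.0000, -2.0000, -1.0000)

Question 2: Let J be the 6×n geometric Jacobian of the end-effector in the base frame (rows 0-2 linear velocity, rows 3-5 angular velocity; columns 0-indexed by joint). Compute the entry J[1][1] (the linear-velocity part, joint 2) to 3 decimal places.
-1.000

prismatic axis z_1 = (-0.0000,-1.0000,0.0000)
J_v[:, 1] = z_1; J_ω[:, 1] = (0,0,0)
entry J[1][1] = -1.0000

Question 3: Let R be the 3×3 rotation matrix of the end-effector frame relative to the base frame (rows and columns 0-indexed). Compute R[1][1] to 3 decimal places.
End-effector y-axis (col 1 of R) = (0.0000,1.0000,-0.0000)
R[1][1] = 1.0000

1.000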